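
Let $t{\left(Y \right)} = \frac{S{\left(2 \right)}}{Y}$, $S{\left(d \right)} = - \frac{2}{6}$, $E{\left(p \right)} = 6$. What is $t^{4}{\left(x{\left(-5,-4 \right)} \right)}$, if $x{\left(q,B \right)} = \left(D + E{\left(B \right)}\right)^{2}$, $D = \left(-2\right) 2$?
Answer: $\frac{1}{20736} \approx 4.8225 \cdot 10^{-5}$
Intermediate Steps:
$S{\left(d \right)} = - \frac{1}{3}$ ($S{\left(d \right)} = \left(-2\right) \frac{1}{6} = - \frac{1}{3}$)
$D = -4$
$x{\left(q,B \right)} = 4$ ($x{\left(q,B \right)} = \left(-4 + 6\right)^{2} = 2^{2} = 4$)
$t{\left(Y \right)} = - \frac{1}{3 Y}$
$t^{4}{\left(x{\left(-5,-4 \right)} \right)} = \left(- \frac{1}{3 \cdot 4}\right)^{4} = \left(\left(- \frac{1}{3}\right) \frac{1}{4}\right)^{4} = \left(- \frac{1}{12}\right)^{4} = \frac{1}{20736}$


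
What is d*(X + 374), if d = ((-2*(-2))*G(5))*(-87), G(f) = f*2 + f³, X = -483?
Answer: 5120820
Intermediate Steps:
G(f) = f³ + 2*f (G(f) = 2*f + f³ = f³ + 2*f)
d = -46980 (d = ((-2*(-2))*(5*(2 + 5²)))*(-87) = (4*(5*(2 + 25)))*(-87) = (4*(5*27))*(-87) = (4*135)*(-87) = 540*(-87) = -46980)
d*(X + 374) = -46980*(-483 + 374) = -46980*(-109) = 5120820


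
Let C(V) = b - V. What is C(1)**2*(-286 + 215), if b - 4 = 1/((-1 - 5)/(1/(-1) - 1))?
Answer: -7100/9 ≈ -788.89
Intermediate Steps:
b = 13/3 (b = 4 + 1/((-1 - 5)/(1/(-1) - 1)) = 4 + 1/(-6/(-1 - 1)) = 4 + 1/(-6/(-2)) = 4 + 1/(-6*(-1/2)) = 4 + 1/3 = 13/3 ≈ 4.3333)
C(V) = 13/3 - V
C(1)**2*(-286 + 215) = (13/3 - 1*1)**2*(-286 + 215) = (13/3 - 1)**2*(-71) = (10/3)**2*(-71) = (100/9)*(-71) = -7100/9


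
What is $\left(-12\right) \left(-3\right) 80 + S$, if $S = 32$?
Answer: $2912$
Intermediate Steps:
$\left(-12\right) \left(-3\right) 80 + S = \left(-12\right) \left(-3\right) 80 + 32 = 36 \cdot 80 + 32 = 2880 + 32 = 2912$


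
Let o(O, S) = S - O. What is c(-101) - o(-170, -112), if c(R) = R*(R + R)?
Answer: 20344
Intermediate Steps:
c(R) = 2*R² (c(R) = R*(2*R) = 2*R²)
c(-101) - o(-170, -112) = 2*(-101)² - (-112 - 1*(-170)) = 2*10201 - (-112 + 170) = 20402 - 1*58 = 20402 - 58 = 20344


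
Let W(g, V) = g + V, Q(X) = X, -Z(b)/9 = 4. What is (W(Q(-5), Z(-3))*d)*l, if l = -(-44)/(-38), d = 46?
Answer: 41492/19 ≈ 2183.8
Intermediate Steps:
Z(b) = -36 (Z(b) = -9*4 = -36)
W(g, V) = V + g
l = -22/19 (l = -(-44)*(-1)/38 = -1*22/19 = -22/19 ≈ -1.1579)
(W(Q(-5), Z(-3))*d)*l = ((-36 - 5)*46)*(-22/19) = -41*46*(-22/19) = -1886*(-22/19) = 41492/19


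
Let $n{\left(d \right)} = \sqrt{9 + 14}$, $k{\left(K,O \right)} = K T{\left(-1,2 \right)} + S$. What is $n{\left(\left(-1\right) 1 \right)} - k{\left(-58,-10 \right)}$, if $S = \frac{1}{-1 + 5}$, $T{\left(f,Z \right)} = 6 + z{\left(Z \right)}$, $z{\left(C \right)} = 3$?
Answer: $\frac{2087}{4} + \sqrt{23} \approx 526.55$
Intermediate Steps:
$T{\left(f,Z \right)} = 9$ ($T{\left(f,Z \right)} = 6 + 3 = 9$)
$S = \frac{1}{4} \approx 0.25$
$k{\left(K,O \right)} = \frac{1}{4} + 9 K$ ($k{\left(K,O \right)} = K 9 + \frac{1}{4} = 9 K + \frac{1}{4} = \frac{1}{4} + 9 K$)
$n{\left(d \right)} = \sqrt{23}$
$n{\left(\left(-1\right) 1 \right)} - k{\left(-58,-10 \right)} = \sqrt{23} - \left(\frac{1}{4} + 9 \left(-58\right)\right) = \sqrt{23} - \left(\frac{1}{4} - 522\right) = \sqrt{23} - - \frac{2087}{4} = \sqrt{23} + \frac{2087}{4} = \frac{2087}{4} + \sqrt{23}$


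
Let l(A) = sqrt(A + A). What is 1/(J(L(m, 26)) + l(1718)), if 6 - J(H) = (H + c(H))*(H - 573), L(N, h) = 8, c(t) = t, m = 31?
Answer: 4523/40913340 - sqrt(859)/40913340 ≈ 0.00010983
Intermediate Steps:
l(A) = sqrt(2)*sqrt(A) (l(A) = sqrt(2*A) = sqrt(2)*sqrt(A))
J(H) = 6 - 2*H*(-573 + H) (J(H) = 6 - (H + H)*(H - 573) = 6 - 2*H*(-573 + H))
1/(J(L(m, 26)) + l(1718)) = 1/((6 - 2*8**2 + 1146*8) + sqrt(2)*sqrt(1718)) = 1/((6 - 2*64 + 9168) + 2*sqrt(859)) = 1/((6 - 128 + 9168) + 2*sqrt(859)) = 1/(9046 + 2*sqrt(859))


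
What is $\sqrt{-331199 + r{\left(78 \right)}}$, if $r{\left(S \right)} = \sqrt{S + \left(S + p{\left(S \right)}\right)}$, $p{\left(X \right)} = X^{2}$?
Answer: $\sqrt{-331199 + 4 \sqrt{390}} \approx 575.43 i$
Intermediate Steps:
$r{\left(S \right)} = \sqrt{S^{2} + 2 S}$ ($r{\left(S \right)} = \sqrt{S + \left(S + S^{2}\right)} = \sqrt{S^{2} + 2 S}$)
$\sqrt{-331199 + r{\left(78 \right)}} = \sqrt{-331199 + \sqrt{78 \left(2 + 78\right)}} = \sqrt{-331199 + \sqrt{78 \cdot 80}} = \sqrt{-331199 + \sqrt{6240}} = \sqrt{-331199 + 4 \sqrt{390}}$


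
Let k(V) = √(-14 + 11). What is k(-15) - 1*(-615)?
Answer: 615 + I*√3 ≈ 615.0 + 1.732*I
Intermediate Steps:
k(V) = I*√3 (k(V) = √(-3) = I*√3)
k(-15) - 1*(-615) = I*√3 - 1*(-615) = I*√3 + 615 = 615 + I*√3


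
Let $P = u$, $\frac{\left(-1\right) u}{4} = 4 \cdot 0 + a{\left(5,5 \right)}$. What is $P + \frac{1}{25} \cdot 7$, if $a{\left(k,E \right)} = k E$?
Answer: $- \frac{2493}{25} \approx -99.72$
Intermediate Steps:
$a{\left(k,E \right)} = E k$
$u = -100$ ($u = - 4 \left(4 \cdot 0 + 5 \cdot 5\right) = - 4 \left(0 + 25\right) = \left(-4\right) 25 = -100$)
$P = -100$
$P + \frac{1}{25} \cdot 7 = -100 + \frac{1}{25} \cdot 7 = -100 + \frac{7}{25} = - \frac{2493}{25}$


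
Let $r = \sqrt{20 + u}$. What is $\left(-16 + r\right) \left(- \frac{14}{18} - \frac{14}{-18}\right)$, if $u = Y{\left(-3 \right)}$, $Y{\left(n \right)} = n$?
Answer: $0$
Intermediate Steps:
$u = -3$
$r = \sqrt{17}$ ($r = \sqrt{20 - 3} = \sqrt{17} \approx 4.1231$)
$\left(-16 + r\right) \left(- \frac{14}{18} - \frac{14}{-18}\right) = \left(-16 + \sqrt{17}\right) \left(- \frac{14}{18} - \frac{14}{-18}\right) = \left(-16 + \sqrt{17}\right) \left(\left(-14\right) \frac{1}{18} - - \frac{7}{9}\right) = \left(-16 + \sqrt{17}\right) \left(- \frac{7}{9} + \frac{7}{9}\right) = \left(-16 + \sqrt{17}\right) 0 = 0$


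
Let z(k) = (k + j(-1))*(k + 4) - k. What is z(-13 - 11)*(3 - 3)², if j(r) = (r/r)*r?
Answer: 0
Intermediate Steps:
j(r) = r (j(r) = 1*r = r)
z(k) = -k + (-1 + k)*(4 + k) (z(k) = (k - 1)*(k + 4) - k = (-1 + k)*(4 + k) - k = -k + (-1 + k)*(4 + k))
z(-13 - 11)*(3 - 3)² = (-4 + (-13 - 11)² + 2*(-13 - 11))*(3 - 3)² = (-4 + (-24)² + 2*(-24))*0² = (-4 + 576 - 48)*0 = 524*0 = 0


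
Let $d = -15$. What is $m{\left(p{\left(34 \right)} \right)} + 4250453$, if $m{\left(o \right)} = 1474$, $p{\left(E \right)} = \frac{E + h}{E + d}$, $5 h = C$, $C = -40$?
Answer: $4251927$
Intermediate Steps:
$h = -8$ ($h = \frac{1}{5} \left(-40\right) = -8$)
$p{\left(E \right)} = \frac{-8 + E}{-15 + E}$ ($p{\left(E \right)} = \frac{E - 8}{E - 15} = \frac{-8 + E}{-15 + E}$)
$m{\left(p{\left(34 \right)} \right)} + 4250453 = 1474 + 4250453 = 4251927$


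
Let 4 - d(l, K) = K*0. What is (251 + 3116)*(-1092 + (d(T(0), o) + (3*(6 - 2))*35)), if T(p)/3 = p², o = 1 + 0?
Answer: -2249156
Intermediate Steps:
o = 1
T(p) = 3*p²
d(l, K) = 4 (d(l, K) = 4 - K*0 = 4 - 1*0 = 4 + 0 = 4)
(251 + 3116)*(-1092 + (d(T(0), o) + (3*(6 - 2))*35)) = (251 + 3116)*(-1092 + (4 + (3*(6 - 2))*35)) = 3367*(-1092 + (4 + (3*4)*35)) = 3367*(-1092 + (4 + 12*35)) = 3367*(-1092 + (4 + 420)) = 3367*(-1092 + 424) = 3367*(-668) = -2249156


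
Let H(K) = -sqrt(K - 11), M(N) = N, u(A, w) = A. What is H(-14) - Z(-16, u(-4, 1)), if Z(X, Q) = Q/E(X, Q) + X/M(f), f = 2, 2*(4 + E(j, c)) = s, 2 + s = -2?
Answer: 22/3 - 5*I ≈ 7.3333 - 5.0*I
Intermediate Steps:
s = -4 (s = -2 - 2 = -4)
E(j, c) = -6 (E(j, c) = -4 + (1/2)*(-4) = -4 - 2 = -6)
Z(X, Q) = X/2 - Q/6 (Z(X, Q) = Q/(-6) + X/2 = Q*(-1/6) + X*(1/2) = -Q/6 + X/2 = X/2 - Q/6)
H(K) = -sqrt(-11 + K)
H(-14) - Z(-16, u(-4, 1)) = -sqrt(-11 - 14) - ((1/2)*(-16) - 1/6*(-4)) = -sqrt(-25) - (-8 + 2/3) = -5*I - 1*(-22/3) = -5*I + 22/3 = 22/3 - 5*I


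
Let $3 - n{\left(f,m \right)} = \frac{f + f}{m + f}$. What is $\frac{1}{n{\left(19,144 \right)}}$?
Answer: $\frac{163}{451} \approx 0.36142$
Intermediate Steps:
$n{\left(f,m \right)} = 3 - \frac{2 f}{f + m}$ ($n{\left(f,m \right)} = 3 - \frac{f + f}{m + f} = 3 - \frac{2 f}{f + m}$)
$\frac{1}{n{\left(19,144 \right)}} = \frac{1}{\frac{1}{19 + 144} \left(19 + 3 \cdot 144\right)} = \frac{1}{\frac{1}{163} \left(19 + 432\right)} = \frac{1}{\frac{1}{163} \cdot 451} = \frac{1}{\frac{451}{163}} = \frac{163}{451}$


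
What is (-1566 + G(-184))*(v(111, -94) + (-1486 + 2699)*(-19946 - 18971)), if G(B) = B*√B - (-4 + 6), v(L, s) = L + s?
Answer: 74019484672 + 17371919872*I*√46 ≈ 7.402e+10 + 1.1782e+11*I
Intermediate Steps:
G(B) = -2 + B^(3/2) (G(B) = B^(3/2) - 1*2 = B^(3/2) - 2 = -2 + B^(3/2))
(-1566 + G(-184))*(v(111, -94) + (-1486 + 2699)*(-19946 - 18971)) = (-1566 + (-2 + (-184)^(3/2)))*((111 - 94) + (-1486 + 2699)*(-19946 - 18971)) = (-1566 + (-2 - 368*I*√46))*(17 + 1213*(-38917)) = (-1568 - 368*I*√46)*(17 - 47206321) = (-1568 - 368*I*√46)*(-47206304) = 74019484672 + 17371919872*I*√46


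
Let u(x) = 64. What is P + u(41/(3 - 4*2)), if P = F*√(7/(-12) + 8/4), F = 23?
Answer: 64 + 23*√51/6 ≈ 91.375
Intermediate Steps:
P = 23*√51/6 (P = 23*√(7/(-12) + 8/4) = 23*√(7*(-1/12) + 8*(¼)) = 23*√(-7/12 + 2) = 23*√(17/12) = 23*(√51/6) = 23*√51/6 ≈ 27.375)
P + u(41/(3 - 4*2)) = 23*√51/6 + 64 = 64 + 23*√51/6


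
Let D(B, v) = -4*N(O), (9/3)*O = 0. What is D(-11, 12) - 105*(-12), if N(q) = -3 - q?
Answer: 1272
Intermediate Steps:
O = 0 (O = (1/3)*0 = 0)
D(B, v) = 12 (D(B, v) = -4*(-3 - 1*0) = -4*(-3 + 0) = -4*(-3) = 12)
D(-11, 12) - 105*(-12) = 12 - 105*(-12) = 12 + 1260 = 1272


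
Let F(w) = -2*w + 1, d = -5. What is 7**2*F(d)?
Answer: 539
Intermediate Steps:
F(w) = 1 - 2*w
7**2*F(d) = 7**2*(1 - 2*(-5)) = 49*(1 + 10) = 49*11 = 539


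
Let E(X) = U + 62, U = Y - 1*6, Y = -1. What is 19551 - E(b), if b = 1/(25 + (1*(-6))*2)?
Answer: 19496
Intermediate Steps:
b = 1/13 (b = 1/(25 - 6*2) = 1/(25 - 12) = 1/13 ≈ 0.076923)
U = -7 (U = -1 - 1*6 = -1 - 6 = -7)
E(X) = 55 (E(X) = -7 + 62 = 55)
19551 - E(b) = 19551 - 1*55 = 19551 - 55 = 19496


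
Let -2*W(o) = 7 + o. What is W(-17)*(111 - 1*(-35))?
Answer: 730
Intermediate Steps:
W(o) = -7/2 - o/2 (W(o) = -(7 + o)/2 = -7/2 - o/2)
W(-17)*(111 - 1*(-35)) = (-7/2 - ½*(-17))*(111 - 1*(-35)) = (-7/2 + 17/2)*(111 + 35) = 5*146 = 730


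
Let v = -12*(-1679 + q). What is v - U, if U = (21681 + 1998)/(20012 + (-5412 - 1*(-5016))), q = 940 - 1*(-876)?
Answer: -32272383/19616 ≈ -1645.2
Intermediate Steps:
q = 1816 (q = 940 + 876 = 1816)
U = 23679/19616 (U = 23679/(20012 + (-5412 + 5016)) = 23679/(20012 - 396) = 23679/19616 ≈ 1.2071)
v = -1644 (v = -12*(-1679 + 1816) = -12*137 = -1644)
v - U = -1644 - 1*23679/19616 = -1644 - 23679/19616 = -32272383/19616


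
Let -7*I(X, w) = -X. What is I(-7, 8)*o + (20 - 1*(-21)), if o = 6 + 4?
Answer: 31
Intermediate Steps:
o = 10
I(X, w) = X/7 (I(X, w) = -(-1)*X/7 = X/7)
I(-7, 8)*o + (20 - 1*(-21)) = ((⅐)*(-7))*10 + (20 - 1*(-21)) = -1*10 + (20 + 21) = -10 + 41 = 31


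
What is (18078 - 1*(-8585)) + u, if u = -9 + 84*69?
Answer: 32450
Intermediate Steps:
u = 5787 (u = -9 + 5796 = 5787)
(18078 - 1*(-8585)) + u = (18078 - 1*(-8585)) + 5787 = (18078 + 8585) + 5787 = 26663 + 5787 = 32450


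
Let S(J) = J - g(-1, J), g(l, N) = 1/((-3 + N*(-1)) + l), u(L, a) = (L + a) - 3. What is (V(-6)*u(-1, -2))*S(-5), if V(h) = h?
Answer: -216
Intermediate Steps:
u(L, a) = -3 + L + a
g(l, N) = 1/(-3 + l - N) (g(l, N) = 1/((-3 - N) + l) = 1/(-3 + l - N))
S(J) = J - 1/(-4 - J) (S(J) = J - 1/(-3 - 1 - J) = J - 1/(-4 - J))
(V(-6)*u(-1, -2))*S(-5) = (-6*(-3 - 1 - 2))*((1 - 5*(4 - 5))/(4 - 5)) = (-6*(-6))*((1 - 5*(-1))/(-1)) = 36*(-(1 + 5)) = 36*(-1*6) = 36*(-6) = -216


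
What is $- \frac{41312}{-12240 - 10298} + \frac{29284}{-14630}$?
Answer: $- \frac{13902058}{82432735} \approx -0.16865$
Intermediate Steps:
$- \frac{41312}{-12240 - 10298} + \frac{29284}{-14630} = - \frac{41312}{-12240 - 10298} + 29284 \left(- \frac{1}{14630}\right) = - \frac{41312}{-22538} - \frac{14642}{7315} = \left(-41312\right) \left(- \frac{1}{22538}\right) - \frac{14642}{7315} = \frac{20656}{11269} - \frac{14642}{7315} = - \frac{13902058}{82432735}$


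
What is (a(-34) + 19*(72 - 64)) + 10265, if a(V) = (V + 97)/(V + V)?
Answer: 708293/68 ≈ 10416.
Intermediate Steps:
a(V) = (97 + V)/(2*V) (a(V) = (97 + V)/((2*V)) = (97 + V)*(1/(2*V)) = (97 + V)/(2*V))
(a(-34) + 19*(72 - 64)) + 10265 = ((½)*(97 - 34)/(-34) + 19*(72 - 64)) + 10265 = ((½)*(-1/34)*63 + 19*8) + 10265 = (-63/68 + 152) + 10265 = 10273/68 + 10265 = 708293/68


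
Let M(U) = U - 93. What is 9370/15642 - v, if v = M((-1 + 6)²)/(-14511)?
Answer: 22484069/37830177 ≈ 0.59434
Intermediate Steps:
M(U) = -93 + U
v = 68/14511 (v = (-93 + (-1 + 6)²)/(-14511) = (-93 + 5²)*(-1/14511) = (-93 + 25)*(-1/14511) = -68*(-1/14511) = 68/14511 ≈ 0.0046861)
9370/15642 - v = 9370/15642 - 1*68/14511 = 9370*(1/15642) - 68/14511 = 4685/7821 - 68/14511 = 22484069/37830177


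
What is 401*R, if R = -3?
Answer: -1203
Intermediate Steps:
401*R = 401*(-3) = -1203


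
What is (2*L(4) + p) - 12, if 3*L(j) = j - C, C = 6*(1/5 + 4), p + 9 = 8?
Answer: -407/15 ≈ -27.133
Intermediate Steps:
p = -1 (p = -9 + 8 = -1)
C = 126/5 (C = 6*(1*(⅕) + 4) = 6*(⅕ + 4) = 6*(21/5) = 126/5 ≈ 25.200)
L(j) = -42/5 + j/3 (L(j) = (j - 1*126/5)/3 = (j - 126/5)/3 = (-126/5 + j)/3 = -42/5 + j/3)
(2*L(4) + p) - 12 = (2*(-42/5 + (⅓)*4) - 1) - 12 = (2*(-42/5 + 4/3) - 1) - 12 = (2*(-106/15) - 1) - 12 = (-212/15 - 1) - 12 = -227/15 - 12 = -407/15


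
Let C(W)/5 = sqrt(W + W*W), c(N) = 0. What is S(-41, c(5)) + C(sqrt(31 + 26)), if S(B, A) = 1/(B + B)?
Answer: -1/82 + 5*57**(1/4)*sqrt(1 + sqrt(57)) ≈ 40.159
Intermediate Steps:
S(B, A) = 1/(2*B)
C(W) = 5*sqrt(W + W**2) (C(W) = 5*sqrt(W + W*W) = 5*sqrt(W + W**2))
S(-41, c(5)) + C(sqrt(31 + 26)) = (1/2)/(-41) + 5*sqrt(sqrt(31 + 26)*(1 + sqrt(31 + 26))) = (1/2)*(-1/41) + 5*sqrt(sqrt(57)*(1 + sqrt(57))) = -1/82 + 5*(57**(1/4)*sqrt(1 + sqrt(57))) = -1/82 + 5*57**(1/4)*sqrt(1 + sqrt(57))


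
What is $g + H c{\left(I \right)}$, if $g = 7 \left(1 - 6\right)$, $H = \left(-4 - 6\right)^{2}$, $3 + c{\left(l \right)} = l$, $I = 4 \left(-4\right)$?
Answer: $-1935$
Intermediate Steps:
$I = -16$
$c{\left(l \right)} = -3 + l$
$H = 100$ ($H = \left(-10\right)^{2} = 100$)
$g = -35$ ($g = 7 \left(-5\right) = -35$)
$g + H c{\left(I \right)} = -35 + 100 \left(-3 - 16\right) = -35 + 100 \left(-19\right) = -35 - 1900 = -1935$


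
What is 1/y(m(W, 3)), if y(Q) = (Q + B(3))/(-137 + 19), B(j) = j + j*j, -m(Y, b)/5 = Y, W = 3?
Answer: 118/3 ≈ 39.333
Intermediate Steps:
m(Y, b) = -5*Y
B(j) = j + j²
y(Q) = -6/59 - Q/118 (y(Q) = (Q + 3*(1 + 3))/(-137 + 19) = (Q + 3*4)/(-118) = (Q + 12)*(-1/118) = (12 + Q)*(-1/118) = -6/59 - Q/118)
1/y(m(W, 3)) = 1/(-6/59 - (-5)*3/118) = 1/(-6/59 - 1/118*(-15)) = 1/(-6/59 + 15/118) = 1/(3/118) = 118/3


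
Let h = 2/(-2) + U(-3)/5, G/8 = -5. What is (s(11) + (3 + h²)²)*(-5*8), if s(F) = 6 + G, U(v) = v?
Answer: 15432/125 ≈ 123.46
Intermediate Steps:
G = -40 (G = 8*(-5) = -40)
h = -8/5 (h = 2/(-2) - 3/5 = 2*(-½) - 3*⅕ = -1 - ⅗ = -8/5 ≈ -1.6000)
s(F) = -34 (s(F) = 6 - 40 = -34)
(s(11) + (3 + h²)²)*(-5*8) = (-34 + (3 + (-8/5)²)²)*(-5*8) = (-34 + (3 + 64/25)²)*(-40) = (-34 + (139/25)²)*(-40) = (-34 + 19321/625)*(-40) = -1929/625*(-40) = 15432/125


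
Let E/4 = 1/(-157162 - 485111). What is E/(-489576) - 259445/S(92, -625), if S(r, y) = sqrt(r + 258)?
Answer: 1/78610361562 - 51889*sqrt(14)/14 ≈ -13868.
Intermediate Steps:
E = -4/642273 (E = 4/(-157162 - 485111) = 4/(-642273) = 4*(-1/642273) = -4/642273 ≈ -6.2279e-6)
S(r, y) = sqrt(258 + r)
E/(-489576) - 259445/S(92, -625) = -4/642273/(-489576) - 259445/sqrt(258 + 92) = -4/642273*(-1/489576) - 259445*sqrt(14)/70 = 1/78610361562 - 259445*sqrt(14)/70 = 1/78610361562 - 51889*sqrt(14)/14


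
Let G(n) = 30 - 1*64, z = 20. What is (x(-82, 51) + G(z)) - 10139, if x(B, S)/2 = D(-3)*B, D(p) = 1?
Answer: -10337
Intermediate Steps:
G(n) = -34 (G(n) = 30 - 64 = -34)
x(B, S) = 2*B (x(B, S) = 2*(1*B) = 2*B)
(x(-82, 51) + G(z)) - 10139 = (2*(-82) - 34) - 10139 = (-164 - 34) - 10139 = -198 - 10139 = -10337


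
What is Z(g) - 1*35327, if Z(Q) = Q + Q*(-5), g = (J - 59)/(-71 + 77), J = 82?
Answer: -106027/3 ≈ -35342.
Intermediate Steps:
g = 23/6 (g = (82 - 59)/(-71 + 77) = 23/6 ≈ 3.8333)
Z(Q) = -4*Q (Z(Q) = Q - 5*Q = -4*Q)
Z(g) - 1*35327 = -4*23/6 - 1*35327 = -46/3 - 35327 = -106027/3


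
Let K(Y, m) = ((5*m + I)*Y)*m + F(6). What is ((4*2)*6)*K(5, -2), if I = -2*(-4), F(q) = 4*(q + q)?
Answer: 3264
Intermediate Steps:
F(q) = 8*q (F(q) = 4*(2*q) = 8*q)
I = 8
K(Y, m) = 48 + Y*m*(8 + 5*m) (K(Y, m) = ((5*m + 8)*Y)*m + 8*6 = ((8 + 5*m)*Y)*m + 48 = (Y*(8 + 5*m))*m + 48 = Y*m*(8 + 5*m) + 48 = 48 + Y*m*(8 + 5*m))
((4*2)*6)*K(5, -2) = ((4*2)*6)*(48 + 5*5*(-2)**2 + 8*5*(-2)) = (8*6)*(48 + 5*5*4 - 80) = 48*(48 + 100 - 80) = 48*68 = 3264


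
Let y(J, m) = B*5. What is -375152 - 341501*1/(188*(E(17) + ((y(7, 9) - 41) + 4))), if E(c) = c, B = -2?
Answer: -2115515779/5640 ≈ -3.7509e+5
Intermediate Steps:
y(J, m) = -10 (y(J, m) = -2*5 = -10)
-375152 - 341501*1/(188*(E(17) + ((y(7, 9) - 41) + 4))) = -375152 - 341501*1/(188*(17 + ((-10 - 41) + 4))) = -375152 - 341501*1/(188*(17 + (-51 + 4))) = -375152 - 341501*1/(188*(17 - 47)) = -375152 - 341501/(188*(-30)) = -375152 - 341501/(-5640) = -375152 - 341501*(-1/5640) = -375152 + 341501/5640 = -2115515779/5640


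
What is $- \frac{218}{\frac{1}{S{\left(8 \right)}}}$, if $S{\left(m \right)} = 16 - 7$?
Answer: $-1962$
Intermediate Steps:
$S{\left(m \right)} = 9$
$- \frac{218}{\frac{1}{S{\left(8 \right)}}} = - \frac{218}{\frac{1}{9}} = - 218 \frac{1}{\frac{1}{9}} = \left(-218\right) 9 = -1962$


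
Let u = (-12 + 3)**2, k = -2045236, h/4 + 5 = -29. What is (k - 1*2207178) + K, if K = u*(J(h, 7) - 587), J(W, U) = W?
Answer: -4310977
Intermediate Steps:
h = -136 (h = -20 + 4*(-29) = -20 - 116 = -136)
u = 81 (u = (-9)**2 = 81)
K = -58563 (K = 81*(-136 - 587) = 81*(-723) = -58563)
(k - 1*2207178) + K = (-2045236 - 1*2207178) - 58563 = (-2045236 - 2207178) - 58563 = -4252414 - 58563 = -4310977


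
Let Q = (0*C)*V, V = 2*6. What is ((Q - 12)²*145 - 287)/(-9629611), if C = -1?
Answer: -20593/9629611 ≈ -0.0021385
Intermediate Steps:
V = 12
Q = 0 (Q = (0*(-1))*12 = 0*12 = 0)
((Q - 12)²*145 - 287)/(-9629611) = ((0 - 12)²*145 - 287)/(-9629611) = ((-12)²*145 - 287)*(-1/9629611) = (144*145 - 287)*(-1/9629611) = (20880 - 287)*(-1/9629611) = 20593*(-1/9629611) = -20593/9629611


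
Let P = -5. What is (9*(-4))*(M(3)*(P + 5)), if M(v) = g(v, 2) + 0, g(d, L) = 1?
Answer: 0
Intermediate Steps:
M(v) = 1 (M(v) = 1 + 0 = 1)
(9*(-4))*(M(3)*(P + 5)) = (9*(-4))*(1*(-5 + 5)) = -36*0 = 0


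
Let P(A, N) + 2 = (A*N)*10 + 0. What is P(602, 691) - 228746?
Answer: 3931072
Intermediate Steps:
P(A, N) = -2 + 10*A*N (P(A, N) = -2 + ((A*N)*10 + 0) = -2 + (10*A*N + 0) = -2 + 10*A*N)
P(602, 691) - 228746 = (-2 + 10*602*691) - 228746 = (-2 + 4159820) - 228746 = 4159818 - 228746 = 3931072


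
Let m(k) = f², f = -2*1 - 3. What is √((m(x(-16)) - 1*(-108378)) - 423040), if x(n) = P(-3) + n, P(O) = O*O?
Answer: I*√314637 ≈ 560.92*I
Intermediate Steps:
P(O) = O²
x(n) = 9 + n (x(n) = (-3)² + n = 9 + n)
f = -5 (f = -2 - 3 = -5)
m(k) = 25 (m(k) = (-5)² = 25)
√((m(x(-16)) - 1*(-108378)) - 423040) = √((25 - 1*(-108378)) - 423040) = √((25 + 108378) - 423040) = √(108403 - 423040) = √(-314637) = I*√314637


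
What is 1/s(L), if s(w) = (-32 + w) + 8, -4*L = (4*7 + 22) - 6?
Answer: -1/35 ≈ -0.028571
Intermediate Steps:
L = -11 (L = -((4*7 + 22) - 6)/4 = -((28 + 22) - 6)/4 = -(50 - 6)/4 = -1/4*44 = -11)
s(w) = -24 + w
1/s(L) = 1/(-24 - 11) = 1/(-35) = -1/35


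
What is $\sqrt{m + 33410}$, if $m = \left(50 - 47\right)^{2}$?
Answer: $\sqrt{33419} \approx 182.81$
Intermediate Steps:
$m = 9$ ($m = 3^{2} = 9$)
$\sqrt{m + 33410} = \sqrt{9 + 33410} = \sqrt{33419}$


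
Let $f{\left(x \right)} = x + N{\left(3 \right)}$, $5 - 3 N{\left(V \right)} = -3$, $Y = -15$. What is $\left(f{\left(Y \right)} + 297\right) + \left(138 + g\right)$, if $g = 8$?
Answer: $\frac{1292}{3} \approx 430.67$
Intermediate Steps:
$N{\left(V \right)} = \frac{8}{3}$ ($N{\left(V \right)} = \frac{5}{3} - -1 = \frac{5}{3} + 1 = \frac{8}{3}$)
$f{\left(x \right)} = \frac{8}{3} + x$ ($f{\left(x \right)} = x + \frac{8}{3} = \frac{8}{3} + x$)
$\left(f{\left(Y \right)} + 297\right) + \left(138 + g\right) = \left(\left(\frac{8}{3} - 15\right) + 297\right) + \left(138 + 8\right) = \left(- \frac{37}{3} + 297\right) + 146 = \frac{854}{3} + 146 = \frac{1292}{3}$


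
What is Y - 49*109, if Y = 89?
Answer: -5252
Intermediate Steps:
Y - 49*109 = 89 - 49*109 = 89 - 5341 = -5252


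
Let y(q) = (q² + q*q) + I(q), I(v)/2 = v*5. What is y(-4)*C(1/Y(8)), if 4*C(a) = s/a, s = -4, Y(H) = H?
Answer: 64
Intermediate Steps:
I(v) = 10*v (I(v) = 2*(v*5) = 2*(5*v) = 10*v)
y(q) = 2*q² + 10*q (y(q) = (q² + q*q) + 10*q = (q² + q²) + 10*q = 2*q² + 10*q)
C(a) = -1/a (C(a) = (-4/a)/4 = -1/a)
y(-4)*C(1/Y(8)) = (2*(-4)*(5 - 4))*(-1/(1/8)) = (2*(-4)*1)*(-1/⅛) = -(-8)*8 = -8*(-8) = 64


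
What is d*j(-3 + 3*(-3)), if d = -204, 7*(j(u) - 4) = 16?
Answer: -8976/7 ≈ -1282.3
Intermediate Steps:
j(u) = 44/7 (j(u) = 4 + (⅐)*16 = 4 + 16/7 = 44/7)
d*j(-3 + 3*(-3)) = -204*44/7 = -8976/7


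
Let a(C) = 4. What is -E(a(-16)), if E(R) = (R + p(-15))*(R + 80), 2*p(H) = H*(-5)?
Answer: -3486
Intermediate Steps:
p(H) = -5*H/2 (p(H) = (H*(-5))/2 = (-5*H)/2 = -5*H/2)
E(R) = (80 + R)*(75/2 + R) (E(R) = (R - 5/2*(-15))*(R + 80) = (R + 75/2)*(80 + R) = (75/2 + R)*(80 + R) = (80 + R)*(75/2 + R))
-E(a(-16)) = -(3000 + 4**2 + (235/2)*4) = -(3000 + 16 + 470) = -1*3486 = -3486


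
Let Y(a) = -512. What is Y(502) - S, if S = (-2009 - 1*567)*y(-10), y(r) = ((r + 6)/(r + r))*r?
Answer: -5664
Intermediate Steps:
y(r) = 3 + r/2 (y(r) = ((6 + r)/((2*r)))*r = ((6 + r)*(1/(2*r)))*r = ((6 + r)/(2*r))*r = 3 + r/2)
S = 5152 (S = (-2009 - 1*567)*(3 + (1/2)*(-10)) = (-2009 - 567)*(3 - 5) = -2576*(-2) = 5152)
Y(502) - S = -512 - 1*5152 = -512 - 5152 = -5664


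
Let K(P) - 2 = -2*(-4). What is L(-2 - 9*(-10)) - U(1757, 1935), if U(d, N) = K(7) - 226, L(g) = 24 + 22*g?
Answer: 2176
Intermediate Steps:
K(P) = 10 (K(P) = 2 - 2*(-4) = 2 + 8 = 10)
U(d, N) = -216 (U(d, N) = 10 - 226 = -216)
L(-2 - 9*(-10)) - U(1757, 1935) = (24 + 22*(-2 - 9*(-10))) - 1*(-216) = (24 + 22*(-2 + 90)) + 216 = (24 + 22*88) + 216 = (24 + 1936) + 216 = 1960 + 216 = 2176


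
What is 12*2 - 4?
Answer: 20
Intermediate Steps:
12*2 - 4 = 24 - 4 = 20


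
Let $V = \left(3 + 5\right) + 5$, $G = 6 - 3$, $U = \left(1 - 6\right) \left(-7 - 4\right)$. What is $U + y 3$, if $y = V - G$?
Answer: $85$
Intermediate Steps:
$U = 55$ ($U = \left(-5\right) \left(-11\right) = 55$)
$G = 3$ ($G = 6 - 3 = 3$)
$V = 13$ ($V = 8 + 5 = 13$)
$y = 10$ ($y = 13 - 3 = 10$)
$U + y 3 = 55 + 10 \cdot 3 = 55 + 30 = 85$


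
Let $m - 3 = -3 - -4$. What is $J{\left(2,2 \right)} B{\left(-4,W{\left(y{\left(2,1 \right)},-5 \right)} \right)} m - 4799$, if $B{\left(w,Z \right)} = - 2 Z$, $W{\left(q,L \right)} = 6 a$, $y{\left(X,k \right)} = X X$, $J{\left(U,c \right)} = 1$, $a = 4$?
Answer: $-4991$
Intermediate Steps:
$y{\left(X,k \right)} = X^{2}$
$W{\left(q,L \right)} = 24$ ($W{\left(q,L \right)} = 6 \cdot 4 = 24$)
$m = 4$ ($m = 3 - -1 = 3 + \left(-3 + 4\right) = 3 + 1 = 4$)
$J{\left(2,2 \right)} B{\left(-4,W{\left(y{\left(2,1 \right)},-5 \right)} \right)} m - 4799 = 1 \left(\left(-2\right) 24\right) 4 - 4799 = 1 \left(-48\right) 4 - 4799 = \left(-48\right) 4 - 4799 = -192 - 4799 = -4991$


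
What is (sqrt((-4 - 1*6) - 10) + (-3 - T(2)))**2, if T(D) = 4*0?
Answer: (3 - 2*I*sqrt(5))**2 ≈ -11.0 - 26.833*I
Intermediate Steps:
T(D) = 0
(sqrt((-4 - 1*6) - 10) + (-3 - T(2)))**2 = (sqrt((-4 - 1*6) - 10) + (-3 - 1*0))**2 = (sqrt((-4 - 6) - 10) + (-3 + 0))**2 = (sqrt(-10 - 10) - 3)**2 = (sqrt(-20) - 3)**2 = (2*I*sqrt(5) - 3)**2 = (-3 + 2*I*sqrt(5))**2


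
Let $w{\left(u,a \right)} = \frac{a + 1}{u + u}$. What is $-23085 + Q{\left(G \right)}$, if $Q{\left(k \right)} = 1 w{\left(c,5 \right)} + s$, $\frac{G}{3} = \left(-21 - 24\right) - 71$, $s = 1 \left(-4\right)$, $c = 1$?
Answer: $-23086$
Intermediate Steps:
$s = -4$
$G = -348$ ($G = 3 \left(\left(-21 - 24\right) - 71\right) = 3 \left(-45 - 71\right) = 3 \left(-116\right) = -348$)
$w{\left(u,a \right)} = \frac{1 + a}{2 u}$
$Q{\left(k \right)} = -1$ ($Q{\left(k \right)} = 1 \frac{1 + 5}{2 \cdot 1} - 4 = 1 \cdot \frac{1}{2} \cdot 1 \cdot 6 - 4 = 1 \cdot 3 - 4 = 3 - 4 = -1$)
$-23085 + Q{\left(G \right)} = -23085 - 1 = -23086$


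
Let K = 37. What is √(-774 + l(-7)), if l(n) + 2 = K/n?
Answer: I*√38283/7 ≈ 27.951*I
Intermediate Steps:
l(n) = -2 + 37/n
√(-774 + l(-7)) = √(-774 + (-2 + 37/(-7))) = √(-774 + (-2 + 37*(-⅐))) = √(-774 + (-2 - 37/7)) = √(-774 - 51/7) = √(-5469/7) = I*√38283/7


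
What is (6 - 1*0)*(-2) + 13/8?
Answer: -83/8 ≈ -10.375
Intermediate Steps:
(6 - 1*0)*(-2) + 13/8 = (6 + 0)*(-2) + 13*(⅛) = 6*(-2) + 13/8 = -12 + 13/8 = -83/8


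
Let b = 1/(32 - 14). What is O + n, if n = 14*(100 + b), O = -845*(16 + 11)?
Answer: -192728/9 ≈ -21414.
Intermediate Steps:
b = 1/18 ≈ 0.055556
O = -22815 (O = -845*27 = -22815)
n = 12607/9 (n = 14*(100 + 1/18) = 14*(1801/18) = 12607/9 ≈ 1400.8)
O + n = -22815 + 12607/9 = -192728/9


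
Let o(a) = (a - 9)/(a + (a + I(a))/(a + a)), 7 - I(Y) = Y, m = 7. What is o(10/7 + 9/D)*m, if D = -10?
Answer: -153587/18519 ≈ -8.2935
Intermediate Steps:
I(Y) = 7 - Y
o(a) = (-9 + a)/(a + 7/(2*a)) (o(a) = (a - 9)/(a + (a + (7 - a))/(a + a)) = (-9 + a)/(a + 7/((2*a))) = (-9 + a)/(a + 7*(1/(2*a))) = (-9 + a)/(a + 7/(2*a)))
o(10/7 + 9/D)*m = (2*(10/7 + 9/(-10))*(-9 + (10/7 + 9/(-10)))/(7 + 2*(10/7 + 9/(-10))**2))*7 = (2*(10*(1/7) + 9*(-1/10))*(-9 + (10*(1/7) + 9*(-1/10)))/(7 + 2*(10*(1/7) + 9*(-1/10))**2))*7 = (2*(10/7 - 9/10)*(-9 + (10/7 - 9/10))/(7 + 2*(10/7 - 9/10)**2))*7 = (2*(37/70)*(-9 + 37/70)/(7 + 2*(37/70)**2))*7 = (2*(37/70)*(-593/70)/(7 + 2*(1369/4900)))*7 = (2*(37/70)*(-593/70)/(7 + 1369/2450))*7 = (2*(37/70)*(-593/70)/(18519/2450))*7 = (2*(37/70)*(2450/18519)*(-593/70))*7 = -21941/18519*7 = -153587/18519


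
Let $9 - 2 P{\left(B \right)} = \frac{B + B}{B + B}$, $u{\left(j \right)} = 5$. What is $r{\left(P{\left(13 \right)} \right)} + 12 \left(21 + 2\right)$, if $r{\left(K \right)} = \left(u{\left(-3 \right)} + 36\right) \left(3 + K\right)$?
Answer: $563$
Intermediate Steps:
$P{\left(B \right)} = 4$ ($P{\left(B \right)} = \frac{9}{2} - \frac{\left(B + B\right) \frac{1}{B + B}}{2} = \frac{9}{2} - \frac{2 B \frac{1}{2 B}}{2} = \frac{9}{2} - \frac{1}{2} = 4$)
$r{\left(K \right)} = 123 + 41 K$ ($r{\left(K \right)} = \left(5 + 36\right) \left(3 + K\right) = 41 \left(3 + K\right) = 123 + 41 K$)
$r{\left(P{\left(13 \right)} \right)} + 12 \left(21 + 2\right) = \left(123 + 41 \cdot 4\right) + 12 \left(21 + 2\right) = \left(123 + 164\right) + 12 \cdot 23 = 287 + 276 = 563$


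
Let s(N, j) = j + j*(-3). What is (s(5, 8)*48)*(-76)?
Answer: 58368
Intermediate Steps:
s(N, j) = -2*j (s(N, j) = j - 3*j = -2*j)
(s(5, 8)*48)*(-76) = (-2*8*48)*(-76) = -16*48*(-76) = -768*(-76) = 58368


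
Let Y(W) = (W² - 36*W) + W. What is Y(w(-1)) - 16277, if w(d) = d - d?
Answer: -16277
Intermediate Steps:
w(d) = 0
Y(W) = W² - 35*W
Y(w(-1)) - 16277 = 0*(-35 + 0) - 16277 = 0*(-35) - 16277 = 0 - 16277 = -16277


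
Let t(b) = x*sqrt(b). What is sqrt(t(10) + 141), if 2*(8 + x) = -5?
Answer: sqrt(564 - 42*sqrt(10))/2 ≈ 10.382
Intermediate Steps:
x = -21/2 (x = -8 + (1/2)*(-5) = -8 - 5/2 = -21/2 ≈ -10.500)
t(b) = -21*sqrt(b)/2
sqrt(t(10) + 141) = sqrt(-21*sqrt(10)/2 + 141) = sqrt(141 - 21*sqrt(10)/2)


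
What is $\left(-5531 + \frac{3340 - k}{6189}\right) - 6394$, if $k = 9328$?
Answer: $- \frac{24603271}{2063} \approx -11926.0$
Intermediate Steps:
$\left(-5531 + \frac{3340 - k}{6189}\right) - 6394 = \left(-5531 + \frac{3340 - 9328}{6189}\right) - 6394 = \left(-5531 + \left(3340 - 9328\right) \frac{1}{6189}\right) - 6394 = \left(-5531 - \frac{1996}{2063}\right) - 6394 = - \frac{11412449}{2063} - 6394 = - \frac{24603271}{2063}$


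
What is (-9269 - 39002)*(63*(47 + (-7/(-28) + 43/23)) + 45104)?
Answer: -214046405815/92 ≈ -2.3266e+9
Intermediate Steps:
(-9269 - 39002)*(63*(47 + (-7/(-28) + 43/23)) + 45104) = -48271*(63*(47 + (-7*(-1/28) + 43*(1/23))) + 45104) = -48271*(63*(47 + (¼ + 43/23)) + 45104) = -48271*(63*(47 + 195/92) + 45104) = -48271*(63*(4519/92) + 45104) = -48271*(284697/92 + 45104) = -48271*4434265/92 = -214046405815/92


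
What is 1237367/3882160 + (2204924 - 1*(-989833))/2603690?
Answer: 312485558387/202158823408 ≈ 1.5457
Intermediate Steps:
1237367/3882160 + (2204924 - 1*(-989833))/2603690 = 1237367*(1/3882160) + (2204924 + 989833)*(1/2603690) = 1237367/3882160 + 3194757*(1/2603690) = 1237367/3882160 + 3194757/2603690 = 312485558387/202158823408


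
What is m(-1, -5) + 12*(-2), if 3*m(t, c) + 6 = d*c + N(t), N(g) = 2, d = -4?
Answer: -56/3 ≈ -18.667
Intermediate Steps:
m(t, c) = -4/3 - 4*c/3 (m(t, c) = -2 + (-4*c + 2)/3 = -2 + (2 - 4*c)/3 = -2 + (2/3 - 4*c/3) = -4/3 - 4*c/3)
m(-1, -5) + 12*(-2) = (-4/3 - 4/3*(-5)) + 12*(-2) = (-4/3 + 20/3) - 24 = 16/3 - 24 = -56/3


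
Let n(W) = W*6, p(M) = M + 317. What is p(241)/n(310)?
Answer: 3/10 ≈ 0.30000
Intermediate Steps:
p(M) = 317 + M
n(W) = 6*W
p(241)/n(310) = (317 + 241)/((6*310)) = 558/1860 = 558*(1/1860) = 3/10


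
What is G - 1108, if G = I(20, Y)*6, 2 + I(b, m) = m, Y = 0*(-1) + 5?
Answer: -1090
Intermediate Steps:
Y = 5 (Y = 0 + 5 = 5)
I(b, m) = -2 + m
G = 18 (G = (-2 + 5)*6 = 3*6 = 18)
G - 1108 = 18 - 1108 = -1090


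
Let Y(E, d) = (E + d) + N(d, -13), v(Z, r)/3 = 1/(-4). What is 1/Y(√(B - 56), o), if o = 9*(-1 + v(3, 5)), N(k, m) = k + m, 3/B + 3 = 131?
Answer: -5696/260637 - 8*I*√14330/260637 ≈ -0.021854 - 0.0036743*I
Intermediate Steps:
B = 3/128 (B = 3/(-3 + 131) = 3/128 ≈ 0.023438)
v(Z, r) = -¾ (v(Z, r) = 3/(-4) = 3*(-¼) = -¾)
o = -63/4 (o = 9*(-1 - ¾) = 9*(-7/4) = -63/4 ≈ -15.750)
Y(E, d) = -13 + E + 2*d (Y(E, d) = (E + d) + (d - 13) = (E + d) + (-13 + d) = -13 + E + 2*d)
1/Y(√(B - 56), o) = 1/(-13 + √(3/128 - 56) + 2*(-63/4)) = 1/(-13 + √(-7165/128) - 63/2) = 1/(-13 + I*√14330/16 - 63/2) = 1/(-89/2 + I*√14330/16)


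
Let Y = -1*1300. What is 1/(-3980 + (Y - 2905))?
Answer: -1/8185 ≈ -0.00012217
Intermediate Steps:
Y = -1300
1/(-3980 + (Y - 2905)) = 1/(-3980 + (-1300 - 2905)) = 1/(-3980 - 4205) = 1/(-8185) = -1/8185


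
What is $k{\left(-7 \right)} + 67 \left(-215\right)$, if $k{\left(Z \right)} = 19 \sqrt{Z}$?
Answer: $-14405 + 19 i \sqrt{7} \approx -14405.0 + 50.269 i$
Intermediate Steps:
$k{\left(-7 \right)} + 67 \left(-215\right) = 19 \sqrt{-7} + 67 \left(-215\right) = 19 i \sqrt{7} - 14405 = -14405 + 19 i \sqrt{7}$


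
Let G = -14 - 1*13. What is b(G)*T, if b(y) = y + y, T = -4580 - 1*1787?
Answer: 343818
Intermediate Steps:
G = -27 (G = -14 - 13 = -27)
T = -6367 (T = -4580 - 1787 = -6367)
b(y) = 2*y
b(G)*T = (2*(-27))*(-6367) = -54*(-6367) = 343818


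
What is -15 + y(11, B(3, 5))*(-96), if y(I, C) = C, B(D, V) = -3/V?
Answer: 213/5 ≈ 42.600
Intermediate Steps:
-15 + y(11, B(3, 5))*(-96) = -15 - 3/5*(-96) = -15 - 3*⅕*(-96) = -15 - ⅗*(-96) = -15 + 288/5 = 213/5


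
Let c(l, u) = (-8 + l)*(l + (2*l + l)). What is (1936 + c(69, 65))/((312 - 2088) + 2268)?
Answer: 4693/123 ≈ 38.154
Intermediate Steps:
c(l, u) = 4*l*(-8 + l) (c(l, u) = (-8 + l)*(l + 3*l) = (-8 + l)*(4*l) = 4*l*(-8 + l))
(1936 + c(69, 65))/((312 - 2088) + 2268) = (1936 + 4*69*(-8 + 69))/((312 - 2088) + 2268) = (1936 + 4*69*61)/(-1776 + 2268) = (1936 + 16836)/492 = 18772*(1/492) = 4693/123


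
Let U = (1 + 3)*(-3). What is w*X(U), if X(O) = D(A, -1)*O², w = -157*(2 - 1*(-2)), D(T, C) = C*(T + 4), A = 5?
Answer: 813888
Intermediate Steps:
D(T, C) = C*(4 + T)
w = -628 (w = -157*(2 + 2) = -157*4 = -628)
U = -12 (U = 4*(-3) = -12)
X(O) = -9*O² (X(O) = (-(4 + 5))*O² = (-1*9)*O² = -9*O²)
w*X(U) = -(-5652)*(-12)² = -(-5652)*144 = -628*(-1296) = 813888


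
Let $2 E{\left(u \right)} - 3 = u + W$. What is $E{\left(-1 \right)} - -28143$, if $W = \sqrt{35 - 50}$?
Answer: $28144 + \frac{i \sqrt{15}}{2} \approx 28144.0 + 1.9365 i$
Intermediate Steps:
$W = i \sqrt{15}$ ($W = \sqrt{-15} = i \sqrt{15} \approx 3.873 i$)
$E{\left(u \right)} = \frac{3}{2} + \frac{u}{2} + \frac{i \sqrt{15}}{2}$ ($E{\left(u \right)} = \frac{3}{2} + \frac{u + i \sqrt{15}}{2} = \frac{3}{2} + \left(\frac{u}{2} + \frac{i \sqrt{15}}{2}\right) = \frac{3}{2} + \frac{u}{2} + \frac{i \sqrt{15}}{2}$)
$E{\left(-1 \right)} - -28143 = \left(\frac{3}{2} + \frac{1}{2} \left(-1\right) + \frac{i \sqrt{15}}{2}\right) - -28143 = \left(\frac{3}{2} - \frac{1}{2} + \frac{i \sqrt{15}}{2}\right) + 28143 = \left(1 + \frac{i \sqrt{15}}{2}\right) + 28143 = 28144 + \frac{i \sqrt{15}}{2}$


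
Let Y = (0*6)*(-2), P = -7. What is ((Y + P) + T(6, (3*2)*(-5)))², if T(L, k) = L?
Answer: 1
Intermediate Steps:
Y = 0 (Y = 0*(-2) = 0)
((Y + P) + T(6, (3*2)*(-5)))² = ((0 - 7) + 6)² = (-7 + 6)² = (-1)² = 1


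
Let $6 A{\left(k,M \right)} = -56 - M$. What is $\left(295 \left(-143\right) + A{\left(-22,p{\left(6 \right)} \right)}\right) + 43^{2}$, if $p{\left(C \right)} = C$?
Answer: $- \frac{121039}{3} \approx -40346.0$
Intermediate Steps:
$A{\left(k,M \right)} = - \frac{28}{3} - \frac{M}{6}$ ($A{\left(k,M \right)} = \frac{-56 - M}{6} = - \frac{28}{3} - \frac{M}{6}$)
$\left(295 \left(-143\right) + A{\left(-22,p{\left(6 \right)} \right)}\right) + 43^{2} = \left(295 \left(-143\right) - \frac{31}{3}\right) + 43^{2} = \left(-42185 - \frac{31}{3}\right) + 1849 = - \frac{126586}{3} + 1849 = - \frac{121039}{3}$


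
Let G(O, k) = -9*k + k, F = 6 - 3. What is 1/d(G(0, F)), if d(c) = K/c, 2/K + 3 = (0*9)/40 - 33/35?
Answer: 1656/35 ≈ 47.314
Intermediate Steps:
F = 3
G(O, k) = -8*k
K = -35/69 (K = 2/(-3 + ((0*9)/40 - 33/35)) = 2/(-3 + (0*(1/40) - 33*1/35)) = 2/(-3 + (0 - 33/35)) = 2/(-3 - 33/35) = 2/(-138/35) = 2*(-35/138) = -35/69 ≈ -0.50725)
d(c) = -35/(69*c)
1/d(G(0, F)) = 1/(-35/(69*((-8*3)))) = 1/(-35/69/(-24)) = 1/(-35/69*(-1/24)) = 1/(35/1656) = 1656/35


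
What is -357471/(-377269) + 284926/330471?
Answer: 225627545935/124676463699 ≈ 1.8097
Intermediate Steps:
-357471/(-377269) + 284926/330471 = -357471*(-1/377269) + 284926*(1/330471) = 357471/377269 + 284926/330471 = 225627545935/124676463699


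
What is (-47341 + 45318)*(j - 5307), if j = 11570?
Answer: -12670049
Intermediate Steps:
(-47341 + 45318)*(j - 5307) = (-47341 + 45318)*(11570 - 5307) = -2023*6263 = -12670049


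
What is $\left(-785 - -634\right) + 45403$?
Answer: $45252$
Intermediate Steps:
$\left(-785 - -634\right) + 45403 = \left(-785 + 634\right) + 45403 = -151 + 45403 = 45252$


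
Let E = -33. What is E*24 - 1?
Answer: -793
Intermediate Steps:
E*24 - 1 = -33*24 - 1 = -792 - 1 = -793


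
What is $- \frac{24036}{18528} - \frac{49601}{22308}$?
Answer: $- \frac{30316717}{8610888} \approx -3.5207$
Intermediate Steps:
$- \frac{24036}{18528} - \frac{49601}{22308} = \left(-24036\right) \frac{1}{18528} - \frac{49601}{22308} = - \frac{2003}{1544} - \frac{49601}{22308} = - \frac{30316717}{8610888}$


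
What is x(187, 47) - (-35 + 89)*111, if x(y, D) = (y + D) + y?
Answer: -5573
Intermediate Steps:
x(y, D) = D + 2*y (x(y, D) = (D + y) + y = D + 2*y)
x(187, 47) - (-35 + 89)*111 = (47 + 2*187) - (-35 + 89)*111 = (47 + 374) - 54*111 = 421 - 1*5994 = 421 - 5994 = -5573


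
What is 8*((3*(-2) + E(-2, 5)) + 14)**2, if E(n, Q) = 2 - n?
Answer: 1152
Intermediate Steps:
8*((3*(-2) + E(-2, 5)) + 14)**2 = 8*((3*(-2) + (2 - 1*(-2))) + 14)**2 = 8*((-6 + (2 + 2)) + 14)**2 = 8*((-6 + 4) + 14)**2 = 8*(-2 + 14)**2 = 8*12**2 = 8*144 = 1152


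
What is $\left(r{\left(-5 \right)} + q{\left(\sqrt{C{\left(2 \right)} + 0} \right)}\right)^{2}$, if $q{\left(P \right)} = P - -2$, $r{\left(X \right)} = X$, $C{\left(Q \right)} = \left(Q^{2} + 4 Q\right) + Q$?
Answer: $\left(3 - \sqrt{14}\right)^{2} \approx 0.55006$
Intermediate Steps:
$C{\left(Q \right)} = Q^{2} + 5 Q$
$q{\left(P \right)} = 2 + P$ ($q{\left(P \right)} = P + 2 = 2 + P$)
$\left(r{\left(-5 \right)} + q{\left(\sqrt{C{\left(2 \right)} + 0} \right)}\right)^{2} = \left(-5 + \left(2 + \sqrt{2 \left(5 + 2\right) + 0}\right)\right)^{2} = \left(-5 + \left(2 + \sqrt{2 \cdot 7 + 0}\right)\right)^{2} = \left(-5 + \left(2 + \sqrt{14 + 0}\right)\right)^{2} = \left(-5 + \left(2 + \sqrt{14}\right)\right)^{2} = \left(-3 + \sqrt{14}\right)^{2}$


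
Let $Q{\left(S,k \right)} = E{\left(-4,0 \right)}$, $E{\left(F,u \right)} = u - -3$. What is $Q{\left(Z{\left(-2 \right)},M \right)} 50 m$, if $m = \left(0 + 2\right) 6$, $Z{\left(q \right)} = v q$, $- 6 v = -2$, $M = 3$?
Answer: $1800$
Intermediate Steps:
$v = \frac{1}{3}$ ($v = \left(- \frac{1}{6}\right) \left(-2\right) = \frac{1}{3} \approx 0.33333$)
$Z{\left(q \right)} = \frac{q}{3}$
$E{\left(F,u \right)} = 3 + u$ ($E{\left(F,u \right)} = u + 3 = 3 + u$)
$Q{\left(S,k \right)} = 3$ ($Q{\left(S,k \right)} = 3 + 0 = 3$)
$m = 12$ ($m = 2 \cdot 6 = 12$)
$Q{\left(Z{\left(-2 \right)},M \right)} 50 m = 3 \cdot 50 \cdot 12 = 150 \cdot 12 = 1800$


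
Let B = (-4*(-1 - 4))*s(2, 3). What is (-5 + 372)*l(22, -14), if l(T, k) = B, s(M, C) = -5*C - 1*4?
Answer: -139460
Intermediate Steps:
s(M, C) = -4 - 5*C (s(M, C) = -5*C - 4 = -4 - 5*C)
B = -380 (B = (-4*(-1 - 4))*(-4 - 5*3) = (-4*(-5))*(-4 - 15) = 20*(-19) = -380)
l(T, k) = -380
(-5 + 372)*l(22, -14) = (-5 + 372)*(-380) = 367*(-380) = -139460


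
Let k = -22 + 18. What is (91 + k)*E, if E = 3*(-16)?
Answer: -4176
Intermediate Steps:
k = -4
E = -48
(91 + k)*E = (91 - 4)*(-48) = 87*(-48) = -4176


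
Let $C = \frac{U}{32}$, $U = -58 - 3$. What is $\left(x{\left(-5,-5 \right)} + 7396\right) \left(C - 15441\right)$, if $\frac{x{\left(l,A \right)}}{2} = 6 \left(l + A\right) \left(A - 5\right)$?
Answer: $- \frac{1061977777}{8} \approx -1.3275 \cdot 10^{8}$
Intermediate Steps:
$x{\left(l,A \right)} = 2 \left(-5 + A\right) \left(6 A + 6 l\right)$ ($x{\left(l,A \right)} = 2 \cdot 6 \left(l + A\right) \left(A - 5\right) = 2 \cdot 6 \left(A + l\right) \left(-5 + A\right) = 2 \left(6 A + 6 l\right) \left(-5 + A\right) = 2 \left(-5 + A\right) \left(6 A + 6 l\right)$)
$U = -61$
$C = - \frac{61}{32}$ ($C = \frac{1}{32} \left(-61\right) = - \frac{61}{32} \approx -1.9063$)
$\left(x{\left(-5,-5 \right)} + 7396\right) \left(C - 15441\right) = \left(\left(\left(-60\right) \left(-5\right) - -300 + 12 \left(-5\right)^{2} + 12 \left(-5\right) \left(-5\right)\right) + 7396\right) \left(- \frac{61}{32} - 15441\right) = \left(\left(300 + 300 + 12 \cdot 25 + 300\right) + 7396\right) \left(- \frac{494173}{32}\right) = \left(\left(300 + 300 + 300 + 300\right) + 7396\right) \left(- \frac{494173}{32}\right) = \left(1200 + 7396\right) \left(- \frac{494173}{32}\right) = 8596 \left(- \frac{494173}{32}\right) = - \frac{1061977777}{8}$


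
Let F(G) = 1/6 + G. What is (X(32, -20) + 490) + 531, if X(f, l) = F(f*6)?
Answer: 7279/6 ≈ 1213.2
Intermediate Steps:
F(G) = ⅙ + G
X(f, l) = ⅙ + 6*f (X(f, l) = ⅙ + f*6 = ⅙ + 6*f)
(X(32, -20) + 490) + 531 = ((⅙ + 6*32) + 490) + 531 = ((⅙ + 192) + 490) + 531 = (1153/6 + 490) + 531 = 4093/6 + 531 = 7279/6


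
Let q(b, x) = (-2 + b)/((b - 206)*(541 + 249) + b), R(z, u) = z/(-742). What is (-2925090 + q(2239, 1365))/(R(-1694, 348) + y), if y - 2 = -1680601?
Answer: 249335774240369/143254697740434 ≈ 1.7405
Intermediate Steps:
y = -1680599 (y = 2 - 1680601 = -1680599)
R(z, u) = -z/742 (R(z, u) = z*(-1/742) = -z/742)
q(b, x) = (-2 + b)/(-162740 + 791*b) (q(b, x) = (-2 + b)/((-206 + b)*790 + b) = (-2 + b)/((-162740 + 790*b) + b) = (-2 + b)/(-162740 + 791*b))
(-2925090 + q(2239, 1365))/(R(-1694, 348) + y) = (-2925090 + (-2 + 2239)/(-162740 + 791*2239))/(-1/742*(-1694) - 1680599) = (-2925090 + 2237/(-162740 + 1771049))/(121/53 - 1680599) = (-2925090 + 2237/1608309)/(-89071626/53) = (-2925090 + (1/1608309)*2237)*(-53/89071626) = (-2925090 + 2237/1608309)*(-53/89071626) = -4704448570573/1608309*(-53/89071626) = 249335774240369/143254697740434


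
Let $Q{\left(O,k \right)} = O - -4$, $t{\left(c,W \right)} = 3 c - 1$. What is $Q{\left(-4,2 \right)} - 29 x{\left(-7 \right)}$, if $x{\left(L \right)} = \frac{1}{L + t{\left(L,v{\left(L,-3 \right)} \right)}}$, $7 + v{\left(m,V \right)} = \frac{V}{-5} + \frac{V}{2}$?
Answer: $1$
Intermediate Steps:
$v{\left(m,V \right)} = -7 + \frac{3 V}{10}$ ($v{\left(m,V \right)} = -7 + \left(\frac{V}{-5} + \frac{V}{2}\right) = -7 + \left(V \left(- \frac{1}{5}\right) + V \frac{1}{2}\right) = -7 + \left(- \frac{V}{5} + \frac{V}{2}\right) = -7 + \frac{3 V}{10}$)
$t{\left(c,W \right)} = -1 + 3 c$
$Q{\left(O,k \right)} = 4 + O$ ($Q{\left(O,k \right)} = O + 4 = 4 + O$)
$x{\left(L \right)} = \frac{1}{-1 + 4 L}$ ($x{\left(L \right)} = \frac{1}{L + \left(-1 + 3 L\right)} = \frac{1}{-1 + 4 L}$)
$Q{\left(-4,2 \right)} - 29 x{\left(-7 \right)} = \left(4 - 4\right) - \frac{29}{-1 + 4 \left(-7\right)} = 0 - \frac{29}{-1 - 28} = 0 - \frac{29}{-29} = 0 - -1 = 0 + 1 = 1$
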